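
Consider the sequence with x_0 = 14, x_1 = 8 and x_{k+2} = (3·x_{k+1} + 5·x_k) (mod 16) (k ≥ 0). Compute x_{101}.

We have x_0 = 14,  x_1 = 8,  x_2 = 14,  x_3 = 2,  x_4 = 12,  x_5 = 14,  x_6 = 6,  x_7 = 8,  x_8 = 6,  x_9 = 10,  x_{10} = 12,  x_{11} = 6,  x_{12} = 14,  x_{13} = 8.
Since (x_{12}, x_{13}) = (x_0, x_1) = (14, 8) (two consecutive terms determine the rest), the sequence is periodic with period 12.
So x_{101} = x_{0 + ((101-0) mod 12)} = x_5 = 14.

14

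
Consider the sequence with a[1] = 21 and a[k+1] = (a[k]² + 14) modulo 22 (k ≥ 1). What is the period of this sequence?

Computing terms: a[1] = 21; a[2] = 15; a[3] = 19; a[4] = 1; a[5] = 15.
Since a[5] = a[2] = 15, the sequence is eventually periodic: after a pre-period of length 1 it cycles with period 3.

3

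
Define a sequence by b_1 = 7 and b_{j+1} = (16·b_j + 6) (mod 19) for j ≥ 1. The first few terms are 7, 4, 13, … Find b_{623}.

Computing terms: b_1 = 7,  b_2 = 4,  b_3 = 13,  b_4 = 5,  b_5 = 10,  b_6 = 14,  b_7 = 2,  b_8 = 0,  b_9 = 6,  b_{10} = 7.
Since b_{10} = b_1 = 7, the sequence is periodic with period 9.
(623 - 1) mod 9 = 1, so b_{623} = b_2 = 4.

4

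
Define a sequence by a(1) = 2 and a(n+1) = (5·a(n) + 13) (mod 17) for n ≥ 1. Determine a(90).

Listing terms: a(1) = 2,  a(2) = 6,  a(3) = 9,  a(4) = 7,  a(5) = 14,  a(6) = 15,  a(7) = 3,  a(8) = 11,  a(9) = 0,  a(10) = 13,  a(11) = 10,  a(12) = 12,  a(13) = 5,  a(14) = 4,  a(15) = 16,  a(16) = 8,  a(17) = 2.
The sequence repeats with period 16.
(90 - 1) mod 16 = 9, so a(90) = a(10) = 13.

13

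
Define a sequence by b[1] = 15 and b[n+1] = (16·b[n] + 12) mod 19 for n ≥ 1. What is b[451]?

Computing terms: b[1] = 15,  b[2] = 5,  b[3] = 16,  b[4] = 2,  b[5] = 6,  b[6] = 13,  b[7] = 11,  b[8] = 17,  b[9] = 18,  b[10] = 15.
The sequence repeats with period 9.
(451 - 1) mod 9 = 0, so b[451] = b[1] = 15.

15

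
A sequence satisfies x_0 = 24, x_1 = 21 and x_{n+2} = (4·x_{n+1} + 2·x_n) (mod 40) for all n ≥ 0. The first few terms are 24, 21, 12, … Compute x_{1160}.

24

Listing terms: x_0 = 24,  x_1 = 21,  x_2 = 12,  x_3 = 10,  x_4 = 24,  x_5 = 36,  x_6 = 32,  x_7 = 0,  x_8 = 24,  x_9 = 16,  x_{10} = 32,  x_{11} = 0.
Since (x_{10}, x_{11}) = (x_6, x_7) = (32, 0) (two consecutive terms determine the rest), the sequence is eventually periodic: after a pre-period of length 6 it cycles with period 4.
For n ≥ 6, x_n depends only on (n - 6) mod 4. (1160 - 6) mod 4 = 2, so x_{1160} = x_8 = 24.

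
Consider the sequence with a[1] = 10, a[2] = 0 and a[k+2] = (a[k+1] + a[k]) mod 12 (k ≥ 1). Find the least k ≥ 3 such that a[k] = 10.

3

Computing terms: a[1] = 10, a[2] = 0, a[3] = 10, a[4] = 10, a[5] = 8, a[6] = 6, a[7] = 2, a[8] = 8, a[9] = 10, a[10] = 6, a[11] = 4, a[12] = 10, a[13] = 2, a[14] = 0, a[15] = 2, a[16] = 2, a[17] = 4, a[18] = 6, a[19] = 10, a[20] = 4, a[21] = 2, a[22] = 6, a[23] = 8, a[24] = 2, a[25] = 10, a[26] = 0.
Since (a[25], a[26]) = (a[1], a[2]) = (10, 0) (two consecutive terms determine the rest), the sequence is periodic with period 24.
The value 10 first appears (with k ≥ 3) at a[3].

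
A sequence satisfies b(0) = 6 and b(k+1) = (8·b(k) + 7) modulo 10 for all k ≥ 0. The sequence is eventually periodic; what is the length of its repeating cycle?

We have b(0) = 6,  b(1) = 5,  b(2) = 7,  b(3) = 3,  b(4) = 1,  b(5) = 5.
Since b(5) = b(1) = 5, the sequence is eventually periodic: after a pre-period of length 1 it cycles with period 4.

4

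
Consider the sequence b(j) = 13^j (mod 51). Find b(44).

1

Computing terms: b(1) = 13, b(2) = 16, b(3) = 4, b(4) = 1, b(5) = 13.
Since b(5) = b(1) = 13, the sequence is periodic with period 4.
So b(44) = b(1 + ((44-1) mod 4)) = b(4) = 1.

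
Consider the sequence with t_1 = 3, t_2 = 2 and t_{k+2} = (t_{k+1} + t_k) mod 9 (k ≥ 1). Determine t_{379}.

Listing terms: t_1 = 3; t_2 = 2; t_3 = 5; t_4 = 7; t_5 = 3; t_6 = 1; t_7 = 4; t_8 = 5; t_9 = 0; t_{10} = 5; t_{11} = 5; t_{12} = 1; t_{13} = 6; t_{14} = 7; t_{15} = 4; t_{16} = 2; t_{17} = 6; t_{18} = 8; t_{19} = 5; t_{20} = 4; t_{21} = 0; t_{22} = 4; t_{23} = 4; t_{24} = 8; t_{25} = 3; t_{26} = 2.
Since (t_{25}, t_{26}) = (t_1, t_2) = (3, 2) (two consecutive terms determine the rest), the sequence is periodic with period 24.
So t_{379} = t_{1 + ((379-1) mod 24)} = t_{19} = 5.

5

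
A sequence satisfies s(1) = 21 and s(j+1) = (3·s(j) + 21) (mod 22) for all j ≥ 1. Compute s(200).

0

Computing terms: s(1) = 21,  s(2) = 18,  s(3) = 9,  s(4) = 4,  s(5) = 11,  s(6) = 10,  s(7) = 7,  s(8) = 20,  s(9) = 15,  s(10) = 0,  s(11) = 21.
Since s(11) = s(1) = 21, the sequence is periodic with period 10.
So s(200) = s(1 + ((200-1) mod 10)) = s(10) = 0.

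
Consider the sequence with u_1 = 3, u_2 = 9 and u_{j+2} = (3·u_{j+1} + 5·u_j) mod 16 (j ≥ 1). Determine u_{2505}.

2

We have u_1 = 3, u_2 = 9, u_3 = 10, u_4 = 11, u_5 = 3, u_6 = 0, u_7 = 15, u_8 = 13, u_9 = 2, u_{10} = 7, u_{11} = 15, u_{12} = 0, u_{13} = 11, u_{14} = 1, u_{15} = 10, u_{16} = 3, u_{17} = 11, u_{18} = 0, u_{19} = 7, u_{20} = 5, u_{21} = 2, u_{22} = 15, u_{23} = 7, u_{24} = 0, u_{25} = 3, u_{26} = 9.
Since (u_{25}, u_{26}) = (u_1, u_2) = (3, 9) (two consecutive terms determine the rest), the sequence is periodic with period 24.
So u_{2505} = u_{1 + ((2505-1) mod 24)} = u_9 = 2.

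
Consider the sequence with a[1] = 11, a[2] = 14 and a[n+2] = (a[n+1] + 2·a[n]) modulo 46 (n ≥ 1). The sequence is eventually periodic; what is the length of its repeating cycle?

22

Listing terms: a[1] = 11, a[2] = 14, a[3] = 36, a[4] = 18, a[5] = 44, a[6] = 34, a[7] = 30, a[8] = 6, a[9] = 20, a[10] = 32, a[11] = 26, a[12] = 44, a[13] = 4, a[14] = 0, a[15] = 8, a[16] = 8, a[17] = 24, a[18] = 40, a[19] = 42, a[20] = 30, a[21] = 22, a[22] = 36, a[23] = 34, a[24] = 14, a[25] = 36.
Since (a[24], a[25]) = (a[2], a[3]) = (14, 36) (two consecutive terms determine the rest), the sequence is eventually periodic: after a pre-period of length 1 it cycles with period 22.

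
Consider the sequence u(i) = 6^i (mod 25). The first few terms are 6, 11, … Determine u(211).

6

u(1) = 6,  u(2) = 11,  u(3) = 16,  u(4) = 21,  u(5) = 1,  u(6) = 6.
Since u(6) = u(1) = 6, the sequence is periodic with period 5.
(211 - 1) mod 5 = 0, so u(211) = u(1) = 6.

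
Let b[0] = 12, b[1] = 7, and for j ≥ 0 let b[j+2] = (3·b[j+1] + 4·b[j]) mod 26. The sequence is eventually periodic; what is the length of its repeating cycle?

Computing terms: b[0] = 12, b[1] = 7, b[2] = 17, b[3] = 1, b[4] = 19, b[5] = 9, b[6] = 25, b[7] = 7, b[8] = 17.
Since (b[7], b[8]) = (b[1], b[2]) = (7, 17) (two consecutive terms determine the rest), the sequence is eventually periodic: after a pre-period of length 1 it cycles with period 6.

6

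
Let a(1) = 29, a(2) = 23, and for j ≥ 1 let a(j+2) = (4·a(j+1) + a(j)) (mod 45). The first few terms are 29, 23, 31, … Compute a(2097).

We have a(1) = 29,  a(2) = 23,  a(3) = 31,  a(4) = 12,  a(5) = 34,  a(6) = 13,  a(7) = 41,  a(8) = 42,  a(9) = 29,  a(10) = 23.
Since (a(9), a(10)) = (a(1), a(2)) = (29, 23) (two consecutive terms determine the rest), the sequence is periodic with period 8.
(2097 - 1) mod 8 = 0, so a(2097) = a(1) = 29.

29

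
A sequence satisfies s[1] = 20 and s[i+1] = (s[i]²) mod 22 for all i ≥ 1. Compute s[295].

16

Listing terms: s[1] = 20, s[2] = 4, s[3] = 16, s[4] = 14, s[5] = 20.
Since s[5] = s[1] = 20, the sequence is periodic with period 4.
(295 - 1) mod 4 = 2, so s[295] = s[3] = 16.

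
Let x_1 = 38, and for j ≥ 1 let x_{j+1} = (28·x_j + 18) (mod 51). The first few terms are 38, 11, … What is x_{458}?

Computing terms: x_1 = 38, x_2 = 11, x_3 = 20, x_4 = 17, x_5 = 35, x_6 = 29, x_7 = 14, x_8 = 2, x_9 = 23, x_{10} = 50, x_{11} = 41, x_{12} = 44, x_{13} = 26, x_{14} = 32, x_{15} = 47, x_{16} = 8, x_{17} = 38.
The sequence repeats with period 16.
(458 - 1) mod 16 = 9, so x_{458} = x_{10} = 50.

50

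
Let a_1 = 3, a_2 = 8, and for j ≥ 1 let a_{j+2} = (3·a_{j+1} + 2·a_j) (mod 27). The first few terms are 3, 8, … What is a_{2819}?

18

a_1 = 3; a_2 = 8; a_3 = 3; a_4 = 25; a_5 = 0; a_6 = 23; a_7 = 15; a_8 = 10; a_9 = 6; a_{10} = 11; a_{11} = 18; a_{12} = 22; a_{13} = 21; a_{14} = 26; a_{15} = 12; a_{16} = 7; a_{17} = 18; a_{18} = 14; a_{19} = 24; a_{20} = 19; a_{21} = 24; a_{22} = 2; a_{23} = 0; a_{24} = 4; a_{25} = 12; a_{26} = 17; a_{27} = 21; a_{28} = 16; a_{29} = 9; a_{30} = 5; a_{31} = 6; a_{32} = 1; a_{33} = 15; a_{34} = 20; a_{35} = 9; a_{36} = 13; a_{37} = 3; a_{38} = 8.
Since (a_{37}, a_{38}) = (a_1, a_2) = (3, 8) (two consecutive terms determine the rest), the sequence is periodic with period 36.
So a_{2819} = a_{1 + ((2819-1) mod 36)} = a_{11} = 18.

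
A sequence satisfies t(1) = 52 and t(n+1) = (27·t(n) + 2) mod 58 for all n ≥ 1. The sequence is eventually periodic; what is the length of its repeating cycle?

We have t(1) = 52, t(2) = 14, t(3) = 32, t(4) = 54, t(5) = 10, t(6) = 40, t(7) = 38, t(8) = 42, t(9) = 34, t(10) = 50, t(11) = 18, t(12) = 24, t(13) = 12, t(14) = 36, t(15) = 46, t(16) = 26, t(17) = 8, t(18) = 44, t(19) = 30, t(20) = 0, t(21) = 2, t(22) = 56, t(23) = 6, t(24) = 48, t(25) = 22, t(26) = 16, t(27) = 28, t(28) = 4, t(29) = 52.
The sequence repeats with period 28.

28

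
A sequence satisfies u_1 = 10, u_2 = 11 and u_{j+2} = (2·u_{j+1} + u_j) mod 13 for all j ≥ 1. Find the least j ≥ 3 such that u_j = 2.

u_1 = 10, u_2 = 11, u_3 = 6, u_4 = 10, u_5 = 0, u_6 = 10, u_7 = 7, u_8 = 11, u_9 = 3, u_{10} = 4, u_{11} = 11, u_{12} = 0, u_{13} = 11, u_{14} = 9, u_{15} = 3, u_{16} = 2, u_{17} = 7, u_{18} = 3, u_{19} = 0, u_{20} = 3, u_{21} = 6, u_{22} = 2, u_{23} = 10, u_{24} = 9, u_{25} = 2, u_{26} = 0, u_{27} = 2, u_{28} = 4, u_{29} = 10, u_{30} = 11.
The sequence repeats with period 28.
The value 2 first appears (with j ≥ 3) at u_{16}.

16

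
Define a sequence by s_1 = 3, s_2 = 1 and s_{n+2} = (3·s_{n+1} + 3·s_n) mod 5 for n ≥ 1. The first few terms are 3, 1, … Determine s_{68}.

4

Computing terms: s_1 = 3; s_2 = 1; s_3 = 2; s_4 = 4; s_5 = 3; s_6 = 1.
The sequence repeats with period 4.
(68 - 1) mod 4 = 3, so s_{68} = s_4 = 4.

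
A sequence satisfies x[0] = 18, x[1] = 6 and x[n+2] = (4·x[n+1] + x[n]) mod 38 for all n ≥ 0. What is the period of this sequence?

x[0] = 18; x[1] = 6; x[2] = 4; x[3] = 22; x[4] = 16; x[5] = 10; x[6] = 18; x[7] = 6.
Since (x[6], x[7]) = (x[0], x[1]) = (18, 6) (two consecutive terms determine the rest), the sequence is periodic with period 6.

6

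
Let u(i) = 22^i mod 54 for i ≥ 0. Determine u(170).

We have u(0) = 1,  u(1) = 22,  u(2) = 52,  u(3) = 10,  u(4) = 4,  u(5) = 34,  u(6) = 46,  u(7) = 40,  u(8) = 16,  u(9) = 28,  u(10) = 22.
Since u(10) = u(1) = 22, the sequence is eventually periodic: after a pre-period of length 1 it cycles with period 9.
For i ≥ 1, u(i) depends only on (i - 1) mod 9. (170 - 1) mod 9 = 7, so u(170) = u(8) = 16.

16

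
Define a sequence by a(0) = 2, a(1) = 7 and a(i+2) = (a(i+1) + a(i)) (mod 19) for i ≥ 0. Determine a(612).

a(0) = 2,  a(1) = 7,  a(2) = 9,  a(3) = 16,  a(4) = 6,  a(5) = 3,  a(6) = 9,  a(7) = 12,  a(8) = 2,  a(9) = 14,  a(10) = 16,  a(11) = 11,  a(12) = 8,  a(13) = 0,  a(14) = 8,  a(15) = 8,  a(16) = 16,  a(17) = 5,  a(18) = 2,  a(19) = 7.
The sequence repeats with period 18.
So a(612) = a(0 + ((612-0) mod 18)) = a(0) = 2.

2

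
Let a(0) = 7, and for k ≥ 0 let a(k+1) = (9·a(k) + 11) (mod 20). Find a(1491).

4

Listing terms: a(0) = 7, a(1) = 14, a(2) = 17, a(3) = 4, a(4) = 7.
The sequence repeats with period 4.
(1491 - 0) mod 4 = 3, so a(1491) = a(3) = 4.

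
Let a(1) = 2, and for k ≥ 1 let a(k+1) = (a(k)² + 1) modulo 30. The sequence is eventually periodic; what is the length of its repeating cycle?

a(1) = 2; a(2) = 5; a(3) = 26; a(4) = 17; a(5) = 20; a(6) = 11; a(7) = 2.
Since a(7) = a(1) = 2, the sequence is periodic with period 6.

6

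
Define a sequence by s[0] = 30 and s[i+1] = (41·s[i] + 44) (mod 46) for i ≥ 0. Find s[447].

Listing terms: s[0] = 30; s[1] = 32; s[2] = 22; s[3] = 26; s[4] = 6; s[5] = 14; s[6] = 20; s[7] = 36; s[8] = 2; s[9] = 34; s[10] = 12; s[11] = 30.
Since s[11] = s[0] = 30, the sequence is periodic with period 11.
So s[447] = s[0 + ((447-0) mod 11)] = s[7] = 36.

36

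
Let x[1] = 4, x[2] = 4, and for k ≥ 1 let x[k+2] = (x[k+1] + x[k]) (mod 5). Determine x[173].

Listing terms: x[1] = 4, x[2] = 4, x[3] = 3, x[4] = 2, x[5] = 0, x[6] = 2, x[7] = 2, x[8] = 4, x[9] = 1, x[10] = 0, x[11] = 1, x[12] = 1, x[13] = 2, x[14] = 3, x[15] = 0, x[16] = 3, x[17] = 3, x[18] = 1, x[19] = 4, x[20] = 0, x[21] = 4, x[22] = 4.
The sequence repeats with period 20.
So x[173] = x[1 + ((173-1) mod 20)] = x[13] = 2.

2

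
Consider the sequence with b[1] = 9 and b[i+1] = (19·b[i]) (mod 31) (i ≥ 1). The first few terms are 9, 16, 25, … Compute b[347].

We have b[1] = 9,  b[2] = 16,  b[3] = 25,  b[4] = 10,  b[5] = 4,  b[6] = 14,  b[7] = 18,  b[8] = 1,  b[9] = 19,  b[10] = 20,  b[11] = 8,  b[12] = 28,  b[13] = 5,  b[14] = 2,  b[15] = 7,  b[16] = 9.
The sequence repeats with period 15.
So b[347] = b[1 + ((347-1) mod 15)] = b[2] = 16.

16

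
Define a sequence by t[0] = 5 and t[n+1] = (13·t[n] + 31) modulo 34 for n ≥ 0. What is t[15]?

32

We have t[0] = 5, t[1] = 28, t[2] = 21, t[3] = 32, t[4] = 5.
Since t[4] = t[0] = 5, the sequence is periodic with period 4.
(15 - 0) mod 4 = 3, so t[15] = t[3] = 32.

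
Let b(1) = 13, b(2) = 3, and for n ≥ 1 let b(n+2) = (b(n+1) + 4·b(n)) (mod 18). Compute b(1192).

Listing terms: b(1) = 13,  b(2) = 3,  b(3) = 1,  b(4) = 13,  b(5) = 17,  b(6) = 15,  b(7) = 11,  b(8) = 17,  b(9) = 7,  b(10) = 3,  b(11) = 13,  b(12) = 7,  b(13) = 5,  b(14) = 15,  b(15) = 17,  b(16) = 5,  b(17) = 1,  b(18) = 3,  b(19) = 7,  b(20) = 1,  b(21) = 11,  b(22) = 15,  b(23) = 5,  b(24) = 11,  b(25) = 13,  b(26) = 3.
Since (b(25), b(26)) = (b(1), b(2)) = (13, 3) (two consecutive terms determine the rest), the sequence is periodic with period 24.
So b(1192) = b(1 + ((1192-1) mod 24)) = b(16) = 5.

5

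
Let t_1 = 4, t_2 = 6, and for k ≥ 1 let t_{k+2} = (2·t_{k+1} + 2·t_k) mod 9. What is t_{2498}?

t_1 = 4, t_2 = 6, t_3 = 2, t_4 = 7, t_5 = 0, t_6 = 5, t_7 = 1, t_8 = 3, t_9 = 8, t_{10} = 4, t_{11} = 6.
Since (t_{10}, t_{11}) = (t_1, t_2) = (4, 6) (two consecutive terms determine the rest), the sequence is periodic with period 9.
(2498 - 1) mod 9 = 4, so t_{2498} = t_5 = 0.

0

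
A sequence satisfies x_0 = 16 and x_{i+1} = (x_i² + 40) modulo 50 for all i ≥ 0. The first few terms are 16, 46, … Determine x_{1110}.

We have x_0 = 16, x_1 = 46, x_2 = 6, x_3 = 26, x_4 = 16.
The sequence repeats with period 4.
So x_{1110} = x_{0 + ((1110-0) mod 4)} = x_2 = 6.

6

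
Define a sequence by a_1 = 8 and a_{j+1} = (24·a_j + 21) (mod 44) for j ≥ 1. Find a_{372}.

We have a_1 = 8; a_2 = 37; a_3 = 29; a_4 = 13; a_5 = 25; a_6 = 5; a_7 = 9; a_8 = 17; a_9 = 33; a_{10} = 21; a_{11} = 41; a_{12} = 37.
Since a_{12} = a_2 = 37, the sequence is eventually periodic: after a pre-period of length 1 it cycles with period 10.
For j ≥ 2, a_j depends only on (j - 2) mod 10. (372 - 2) mod 10 = 0, so a_{372} = a_2 = 37.

37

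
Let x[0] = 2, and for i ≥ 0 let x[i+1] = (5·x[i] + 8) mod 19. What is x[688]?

9

We have x[0] = 2; x[1] = 18; x[2] = 3; x[3] = 4; x[4] = 9; x[5] = 15; x[6] = 7; x[7] = 5; x[8] = 14; x[9] = 2.
Since x[9] = x[0] = 2, the sequence is periodic with period 9.
So x[688] = x[0 + ((688-0) mod 9)] = x[4] = 9.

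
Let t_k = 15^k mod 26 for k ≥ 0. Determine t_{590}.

17

Listing terms: t_0 = 1,  t_1 = 15,  t_2 = 17,  t_3 = 21,  t_4 = 3,  t_5 = 19,  t_6 = 25,  t_7 = 11,  t_8 = 9,  t_9 = 5,  t_{10} = 23,  t_{11} = 7,  t_{12} = 1.
The sequence repeats with period 12.
(590 - 0) mod 12 = 2, so t_{590} = t_2 = 17.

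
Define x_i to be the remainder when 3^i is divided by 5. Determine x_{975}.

2

x_1 = 3, x_2 = 4, x_3 = 2, x_4 = 1, x_5 = 3.
The sequence repeats with period 4.
So x_{975} = x_{1 + ((975-1) mod 4)} = x_3 = 2.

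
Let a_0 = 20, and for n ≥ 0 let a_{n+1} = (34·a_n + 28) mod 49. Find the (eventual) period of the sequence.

Listing terms: a_0 = 20,  a_1 = 22,  a_2 = 41,  a_3 = 1,  a_4 = 13,  a_5 = 29,  a_6 = 34,  a_7 = 8,  a_8 = 6,  a_9 = 36,  a_{10} = 27,  a_{11} = 15,  a_{12} = 48,  a_{13} = 43,  a_{14} = 20.
Since a_{14} = a_0 = 20, the sequence is periodic with period 14.

14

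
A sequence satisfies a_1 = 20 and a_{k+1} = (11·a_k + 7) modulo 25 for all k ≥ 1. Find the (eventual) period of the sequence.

25

Listing terms: a_1 = 20, a_2 = 2, a_3 = 4, a_4 = 1, a_5 = 18, a_6 = 5, a_7 = 12, a_8 = 14, a_9 = 11, a_{10} = 3, a_{11} = 15, a_{12} = 22, a_{13} = 24, a_{14} = 21, a_{15} = 13, a_{16} = 0, a_{17} = 7, a_{18} = 9, a_{19} = 6, a_{20} = 23, a_{21} = 10, a_{22} = 17, a_{23} = 19, a_{24} = 16, a_{25} = 8, a_{26} = 20.
Since a_{26} = a_1 = 20, the sequence is periodic with period 25.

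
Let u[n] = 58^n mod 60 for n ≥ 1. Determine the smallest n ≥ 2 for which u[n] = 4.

Listing terms: u[1] = 58; u[2] = 4; u[3] = 52; u[4] = 16; u[5] = 28; u[6] = 4.
Since u[6] = u[2] = 4, the sequence is eventually periodic: after a pre-period of length 1 it cycles with period 4.
The value 4 first appears (with n ≥ 2) at u[2].

2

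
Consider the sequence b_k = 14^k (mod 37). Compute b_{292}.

Computing terms: b_0 = 1,  b_1 = 14,  b_2 = 11,  b_3 = 6,  b_4 = 10,  b_5 = 29,  b_6 = 36,  b_7 = 23,  b_8 = 26,  b_9 = 31,  b_{10} = 27,  b_{11} = 8,  b_{12} = 1.
The sequence repeats with period 12.
(292 - 0) mod 12 = 4, so b_{292} = b_4 = 10.

10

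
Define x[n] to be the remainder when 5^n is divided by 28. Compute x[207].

13

Listing terms: x[1] = 5, x[2] = 25, x[3] = 13, x[4] = 9, x[5] = 17, x[6] = 1, x[7] = 5.
The sequence repeats with period 6.
(207 - 1) mod 6 = 2, so x[207] = x[3] = 13.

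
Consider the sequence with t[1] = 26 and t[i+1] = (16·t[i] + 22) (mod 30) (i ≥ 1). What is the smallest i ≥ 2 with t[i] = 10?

Listing terms: t[1] = 26; t[2] = 18; t[3] = 10; t[4] = 2; t[5] = 24; t[6] = 16; t[7] = 8; t[8] = 0; t[9] = 22; t[10] = 14; t[11] = 6; t[12] = 28; t[13] = 20; t[14] = 12; t[15] = 4; t[16] = 26.
The sequence repeats with period 15.
The value 10 first appears (with i ≥ 2) at t[3].

3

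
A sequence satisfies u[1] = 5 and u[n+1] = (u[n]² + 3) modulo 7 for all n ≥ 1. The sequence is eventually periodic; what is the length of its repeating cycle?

Computing terms: u[1] = 5; u[2] = 0; u[3] = 3; u[4] = 5.
The sequence repeats with period 3.

3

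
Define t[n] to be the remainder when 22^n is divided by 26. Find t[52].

22

We have t[1] = 22,  t[2] = 16,  t[3] = 14,  t[4] = 22.
Since t[4] = t[1] = 22, the sequence is periodic with period 3.
So t[52] = t[1 + ((52-1) mod 3)] = t[1] = 22.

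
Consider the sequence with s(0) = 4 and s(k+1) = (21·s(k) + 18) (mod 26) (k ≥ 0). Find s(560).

Listing terms: s(0) = 4,  s(1) = 24,  s(2) = 2,  s(3) = 8,  s(4) = 4.
Since s(4) = s(0) = 4, the sequence is periodic with period 4.
(560 - 0) mod 4 = 0, so s(560) = s(0) = 4.

4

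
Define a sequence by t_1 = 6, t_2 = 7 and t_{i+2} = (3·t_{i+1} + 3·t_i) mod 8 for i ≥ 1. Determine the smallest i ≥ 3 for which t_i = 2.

Listing terms: t_1 = 6; t_2 = 7; t_3 = 7; t_4 = 2; t_5 = 3; t_6 = 7; t_7 = 6; t_8 = 7.
The sequence repeats with period 6.
The value 2 first appears (with i ≥ 3) at t_4.

4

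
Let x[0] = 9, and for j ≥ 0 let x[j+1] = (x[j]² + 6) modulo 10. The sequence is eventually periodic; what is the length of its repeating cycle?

x[0] = 9, x[1] = 7, x[2] = 5, x[3] = 1, x[4] = 7.
Since x[4] = x[1] = 7, the sequence is eventually periodic: after a pre-period of length 1 it cycles with period 3.

3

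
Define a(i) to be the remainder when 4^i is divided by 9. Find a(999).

1

We have a(1) = 4, a(2) = 7, a(3) = 1, a(4) = 4.
Since a(4) = a(1) = 4, the sequence is periodic with period 3.
So a(999) = a(1 + ((999-1) mod 3)) = a(3) = 1.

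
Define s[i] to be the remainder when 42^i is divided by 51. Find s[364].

33

s[0] = 1; s[1] = 42; s[2] = 30; s[3] = 36; s[4] = 33; s[5] = 9; s[6] = 21; s[7] = 15; s[8] = 18; s[9] = 42.
Since s[9] = s[1] = 42, the sequence is eventually periodic: after a pre-period of length 1 it cycles with period 8.
For i ≥ 1, s[i] depends only on (i - 1) mod 8. (364 - 1) mod 8 = 3, so s[364] = s[4] = 33.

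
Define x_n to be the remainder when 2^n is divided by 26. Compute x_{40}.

Listing terms: x_0 = 1; x_1 = 2; x_2 = 4; x_3 = 8; x_4 = 16; x_5 = 6; x_6 = 12; x_7 = 24; x_8 = 22; x_9 = 18; x_{10} = 10; x_{11} = 20; x_{12} = 14; x_{13} = 2.
Since x_{13} = x_1 = 2, the sequence is eventually periodic: after a pre-period of length 1 it cycles with period 12.
For n ≥ 1, x_n depends only on (n - 1) mod 12. (40 - 1) mod 12 = 3, so x_{40} = x_4 = 16.

16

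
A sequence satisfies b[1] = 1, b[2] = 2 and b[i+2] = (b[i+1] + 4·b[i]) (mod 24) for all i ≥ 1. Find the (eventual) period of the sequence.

8

Listing terms: b[1] = 1,  b[2] = 2,  b[3] = 6,  b[4] = 14,  b[5] = 14,  b[6] = 22,  b[7] = 6,  b[8] = 22,  b[9] = 22,  b[10] = 14,  b[11] = 6,  b[12] = 14.
Since (b[11], b[12]) = (b[3], b[4]) = (6, 14) (two consecutive terms determine the rest), the sequence is eventually periodic: after a pre-period of length 2 it cycles with period 8.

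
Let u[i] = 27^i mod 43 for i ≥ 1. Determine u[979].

8

We have u[1] = 27,  u[2] = 41,  u[3] = 32,  u[4] = 4,  u[5] = 22,  u[6] = 35,  u[7] = 42,  u[8] = 16,  u[9] = 2,  u[10] = 11,  u[11] = 39,  u[12] = 21,  u[13] = 8,  u[14] = 1,  u[15] = 27.
The sequence repeats with period 14.
So u[979] = u[1 + ((979-1) mod 14)] = u[13] = 8.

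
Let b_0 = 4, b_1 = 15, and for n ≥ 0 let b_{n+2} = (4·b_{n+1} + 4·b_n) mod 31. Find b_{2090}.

b_0 = 4, b_1 = 15, b_2 = 14, b_3 = 23, b_4 = 24, b_5 = 2, b_6 = 11, b_7 = 21, b_8 = 4, b_9 = 7, b_{10} = 13, b_{11} = 18, b_{12} = 0, b_{13} = 10, b_{14} = 9, b_{15} = 14, b_{16} = 30, b_{17} = 21, b_{18} = 18, b_{19} = 1, b_{20} = 14, b_{21} = 29, b_{22} = 17, b_{23} = 29, b_{24} = 29, b_{25} = 15, b_{26} = 21, b_{27} = 20, b_{28} = 9, b_{29} = 23, b_{30} = 4, b_{31} = 15.
Since (b_{30}, b_{31}) = (b_0, b_1) = (4, 15) (two consecutive terms determine the rest), the sequence is periodic with period 30.
So b_{2090} = b_{0 + ((2090-0) mod 30)} = b_{20} = 14.

14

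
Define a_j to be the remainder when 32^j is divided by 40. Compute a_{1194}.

Computing terms: a_1 = 32, a_2 = 24, a_3 = 8, a_4 = 16, a_5 = 32.
Since a_5 = a_1 = 32, the sequence is periodic with period 4.
So a_{1194} = a_{1 + ((1194-1) mod 4)} = a_2 = 24.

24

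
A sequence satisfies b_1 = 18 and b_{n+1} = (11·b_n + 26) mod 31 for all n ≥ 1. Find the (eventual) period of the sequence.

Computing terms: b_1 = 18,  b_2 = 7,  b_3 = 10,  b_4 = 12,  b_5 = 3,  b_6 = 28,  b_7 = 24,  b_8 = 11,  b_9 = 23,  b_{10} = 0,  b_{11} = 26,  b_{12} = 2,  b_{13} = 17,  b_{14} = 27,  b_{15} = 13,  b_{16} = 14,  b_{17} = 25,  b_{18} = 22,  b_{19} = 20,  b_{20} = 29,  b_{21} = 4,  b_{22} = 8,  b_{23} = 21,  b_{24} = 9,  b_{25} = 1,  b_{26} = 6,  b_{27} = 30,  b_{28} = 15,  b_{29} = 5,  b_{30} = 19,  b_{31} = 18.
Since b_{31} = b_1 = 18, the sequence is periodic with period 30.

30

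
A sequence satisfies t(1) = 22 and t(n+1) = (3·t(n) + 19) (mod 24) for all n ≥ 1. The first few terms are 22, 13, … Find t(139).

Computing terms: t(1) = 22,  t(2) = 13,  t(3) = 10,  t(4) = 1,  t(5) = 22.
Since t(5) = t(1) = 22, the sequence is periodic with period 4.
So t(139) = t(1 + ((139-1) mod 4)) = t(3) = 10.

10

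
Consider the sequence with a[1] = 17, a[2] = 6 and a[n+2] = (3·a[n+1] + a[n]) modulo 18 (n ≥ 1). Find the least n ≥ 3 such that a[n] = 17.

3

Computing terms: a[1] = 17; a[2] = 6; a[3] = 17; a[4] = 3; a[5] = 8; a[6] = 9; a[7] = 17; a[8] = 6.
Since (a[7], a[8]) = (a[1], a[2]) = (17, 6) (two consecutive terms determine the rest), the sequence is periodic with period 6.
The value 17 first appears (with n ≥ 3) at a[3].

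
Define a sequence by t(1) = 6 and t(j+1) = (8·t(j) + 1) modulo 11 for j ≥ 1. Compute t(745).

We have t(1) = 6, t(2) = 5, t(3) = 8, t(4) = 10, t(5) = 4, t(6) = 0, t(7) = 1, t(8) = 9, t(9) = 7, t(10) = 2, t(11) = 6.
Since t(11) = t(1) = 6, the sequence is periodic with period 10.
So t(745) = t(1 + ((745-1) mod 10)) = t(5) = 4.

4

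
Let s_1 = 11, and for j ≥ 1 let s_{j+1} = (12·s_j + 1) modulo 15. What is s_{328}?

We have s_1 = 11, s_2 = 13, s_3 = 7, s_4 = 10, s_5 = 1, s_6 = 13.
Since s_6 = s_2 = 13, the sequence is eventually periodic: after a pre-period of length 1 it cycles with period 4.
For j ≥ 2, s_j depends only on (j - 2) mod 4. (328 - 2) mod 4 = 2, so s_{328} = s_4 = 10.

10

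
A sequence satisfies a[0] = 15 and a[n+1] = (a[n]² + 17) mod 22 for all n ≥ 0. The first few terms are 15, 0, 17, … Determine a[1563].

20

Computing terms: a[0] = 15; a[1] = 0; a[2] = 17; a[3] = 20; a[4] = 21; a[5] = 18; a[6] = 11; a[7] = 6; a[8] = 9; a[9] = 10; a[10] = 7; a[11] = 0.
Since a[11] = a[1] = 0, the sequence is eventually periodic: after a pre-period of length 1 it cycles with period 10.
For n ≥ 1, a[n] depends only on (n - 1) mod 10. (1563 - 1) mod 10 = 2, so a[1563] = a[3] = 20.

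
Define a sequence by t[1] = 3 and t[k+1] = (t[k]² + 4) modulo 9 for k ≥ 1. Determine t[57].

2

We have t[1] = 3,  t[2] = 4,  t[3] = 2,  t[4] = 8,  t[5] = 5,  t[6] = 2.
Since t[6] = t[3] = 2, the sequence is eventually periodic: after a pre-period of length 2 it cycles with period 3.
For k ≥ 3, t[k] depends only on (k - 3) mod 3. (57 - 3) mod 3 = 0, so t[57] = t[3] = 2.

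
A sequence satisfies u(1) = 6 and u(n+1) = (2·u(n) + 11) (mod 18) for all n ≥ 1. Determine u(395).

9

We have u(1) = 6,  u(2) = 5,  u(3) = 3,  u(4) = 17,  u(5) = 9,  u(6) = 11,  u(7) = 15,  u(8) = 5.
Since u(8) = u(2) = 5, the sequence is eventually periodic: after a pre-period of length 1 it cycles with period 6.
For n ≥ 2, u(n) depends only on (n - 2) mod 6. (395 - 2) mod 6 = 3, so u(395) = u(5) = 9.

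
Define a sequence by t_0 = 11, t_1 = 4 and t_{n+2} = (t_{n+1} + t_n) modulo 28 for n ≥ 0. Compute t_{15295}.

0

Computing terms: t_0 = 11,  t_1 = 4,  t_2 = 15,  t_3 = 19,  t_4 = 6,  t_5 = 25,  t_6 = 3,  t_7 = 0,  t_8 = 3,  t_9 = 3,  t_{10} = 6,  t_{11} = 9,  t_{12} = 15,  t_{13} = 24,  t_{14} = 11,  t_{15} = 7,  t_{16} = 18,  t_{17} = 25,  t_{18} = 15,  t_{19} = 12,  t_{20} = 27,  t_{21} = 11,  t_{22} = 10,  t_{23} = 21,  t_{24} = 3,  t_{25} = 24,  t_{26} = 27,  t_{27} = 23,  t_{28} = 22,  t_{29} = 17,  t_{30} = 11,  t_{31} = 0,  t_{32} = 11,  t_{33} = 11,  t_{34} = 22,  t_{35} = 5,  t_{36} = 27,  t_{37} = 4,  t_{38} = 3,  t_{39} = 7,  t_{40} = 10,  t_{41} = 17,  t_{42} = 27,  t_{43} = 16,  t_{44} = 15,  t_{45} = 3,  t_{46} = 18,  t_{47} = 21,  t_{48} = 11,  t_{49} = 4.
Since (t_{48}, t_{49}) = (t_0, t_1) = (11, 4) (two consecutive terms determine the rest), the sequence is periodic with period 48.
(15295 - 0) mod 48 = 31, so t_{15295} = t_{31} = 0.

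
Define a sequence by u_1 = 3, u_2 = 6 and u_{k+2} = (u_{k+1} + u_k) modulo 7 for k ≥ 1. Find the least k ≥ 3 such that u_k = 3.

5

Listing terms: u_1 = 3; u_2 = 6; u_3 = 2; u_4 = 1; u_5 = 3; u_6 = 4; u_7 = 0; u_8 = 4; u_9 = 4; u_{10} = 1; u_{11} = 5; u_{12} = 6; u_{13} = 4; u_{14} = 3; u_{15} = 0; u_{16} = 3; u_{17} = 3; u_{18} = 6.
The sequence repeats with period 16.
The value 3 first appears (with k ≥ 3) at u_5.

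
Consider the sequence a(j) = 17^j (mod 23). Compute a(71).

21

We have a(1) = 17; a(2) = 13; a(3) = 14; a(4) = 8; a(5) = 21; a(6) = 12; a(7) = 20; a(8) = 18; a(9) = 7; a(10) = 4; a(11) = 22; a(12) = 6; a(13) = 10; a(14) = 9; a(15) = 15; a(16) = 2; a(17) = 11; a(18) = 3; a(19) = 5; a(20) = 16; a(21) = 19; a(22) = 1; a(23) = 17.
The sequence repeats with period 22.
So a(71) = a(1 + ((71-1) mod 22)) = a(5) = 21.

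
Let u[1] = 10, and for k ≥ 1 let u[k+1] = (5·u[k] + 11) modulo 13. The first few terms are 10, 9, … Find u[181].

Listing terms: u[1] = 10,  u[2] = 9,  u[3] = 4,  u[4] = 5,  u[5] = 10.
The sequence repeats with period 4.
(181 - 1) mod 4 = 0, so u[181] = u[1] = 10.

10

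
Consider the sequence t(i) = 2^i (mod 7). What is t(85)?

We have t(0) = 1, t(1) = 2, t(2) = 4, t(3) = 1.
The sequence repeats with period 3.
(85 - 0) mod 3 = 1, so t(85) = t(1) = 2.

2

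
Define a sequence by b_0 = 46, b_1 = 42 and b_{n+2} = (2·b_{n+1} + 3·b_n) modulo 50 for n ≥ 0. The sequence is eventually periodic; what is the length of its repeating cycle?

20

b_0 = 46; b_1 = 42; b_2 = 22; b_3 = 20; b_4 = 6; b_5 = 22; b_6 = 12; b_7 = 40; b_8 = 16; b_9 = 2; b_{10} = 2; b_{11} = 10; b_{12} = 26; b_{13} = 32; b_{14} = 42; b_{15} = 30; b_{16} = 36; b_{17} = 12; b_{18} = 32; b_{19} = 0; b_{20} = 46; b_{21} = 42.
Since (b_{20}, b_{21}) = (b_0, b_1) = (46, 42) (two consecutive terms determine the rest), the sequence is periodic with period 20.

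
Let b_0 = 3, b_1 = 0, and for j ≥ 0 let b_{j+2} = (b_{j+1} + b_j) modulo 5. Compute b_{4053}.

2

Computing terms: b_0 = 3; b_1 = 0; b_2 = 3; b_3 = 3; b_4 = 1; b_5 = 4; b_6 = 0; b_7 = 4; b_8 = 4; b_9 = 3; b_{10} = 2; b_{11} = 0; b_{12} = 2; b_{13} = 2; b_{14} = 4; b_{15} = 1; b_{16} = 0; b_{17} = 1; b_{18} = 1; b_{19} = 2; b_{20} = 3; b_{21} = 0.
Since (b_{20}, b_{21}) = (b_0, b_1) = (3, 0) (two consecutive terms determine the rest), the sequence is periodic with period 20.
(4053 - 0) mod 20 = 13, so b_{4053} = b_{13} = 2.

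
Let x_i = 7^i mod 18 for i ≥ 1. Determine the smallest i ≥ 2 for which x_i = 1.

Computing terms: x_1 = 7; x_2 = 13; x_3 = 1; x_4 = 7.
The sequence repeats with period 3.
The value 1 first appears (with i ≥ 2) at x_3.

3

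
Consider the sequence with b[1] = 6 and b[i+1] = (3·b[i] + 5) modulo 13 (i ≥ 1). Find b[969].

Computing terms: b[1] = 6,  b[2] = 10,  b[3] = 9,  b[4] = 6.
The sequence repeats with period 3.
So b[969] = b[1 + ((969-1) mod 3)] = b[3] = 9.

9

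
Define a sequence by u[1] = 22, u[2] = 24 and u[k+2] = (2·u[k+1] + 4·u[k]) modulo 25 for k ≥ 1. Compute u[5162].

Listing terms: u[1] = 22; u[2] = 24; u[3] = 11; u[4] = 18; u[5] = 5; u[6] = 7; u[7] = 9; u[8] = 21; u[9] = 3; u[10] = 15; u[11] = 17; u[12] = 19; u[13] = 6; u[14] = 13; u[15] = 0; u[16] = 2; u[17] = 4; u[18] = 16; u[19] = 23; u[20] = 10; u[21] = 12; u[22] = 14; u[23] = 1; u[24] = 8; u[25] = 20; u[26] = 22; u[27] = 24.
The sequence repeats with period 25.
(5162 - 1) mod 25 = 11, so u[5162] = u[12] = 19.

19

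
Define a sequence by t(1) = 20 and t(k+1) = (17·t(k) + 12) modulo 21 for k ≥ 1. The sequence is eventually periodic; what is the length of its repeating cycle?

We have t(1) = 20; t(2) = 16; t(3) = 11; t(4) = 10; t(5) = 14; t(6) = 19; t(7) = 20.
The sequence repeats with period 6.

6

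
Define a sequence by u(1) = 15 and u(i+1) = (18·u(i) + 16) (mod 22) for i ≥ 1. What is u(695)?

10

u(1) = 15; u(2) = 0; u(3) = 16; u(4) = 18; u(5) = 10; u(6) = 20; u(7) = 2; u(8) = 8; u(9) = 6; u(10) = 14; u(11) = 4; u(12) = 0.
Since u(12) = u(2) = 0, the sequence is eventually periodic: after a pre-period of length 1 it cycles with period 10.
For i ≥ 2, u(i) depends only on (i - 2) mod 10. (695 - 2) mod 10 = 3, so u(695) = u(5) = 10.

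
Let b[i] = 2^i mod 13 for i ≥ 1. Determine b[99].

8

Listing terms: b[1] = 2,  b[2] = 4,  b[3] = 8,  b[4] = 3,  b[5] = 6,  b[6] = 12,  b[7] = 11,  b[8] = 9,  b[9] = 5,  b[10] = 10,  b[11] = 7,  b[12] = 1,  b[13] = 2.
The sequence repeats with period 12.
So b[99] = b[1 + ((99-1) mod 12)] = b[3] = 8.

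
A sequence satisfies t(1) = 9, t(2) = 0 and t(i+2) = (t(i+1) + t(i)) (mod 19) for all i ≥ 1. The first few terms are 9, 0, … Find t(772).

t(1) = 9,  t(2) = 0,  t(3) = 9,  t(4) = 9,  t(5) = 18,  t(6) = 8,  t(7) = 7,  t(8) = 15,  t(9) = 3,  t(10) = 18,  t(11) = 2,  t(12) = 1,  t(13) = 3,  t(14) = 4,  t(15) = 7,  t(16) = 11,  t(17) = 18,  t(18) = 10,  t(19) = 9,  t(20) = 0.
The sequence repeats with period 18.
(772 - 1) mod 18 = 15, so t(772) = t(16) = 11.

11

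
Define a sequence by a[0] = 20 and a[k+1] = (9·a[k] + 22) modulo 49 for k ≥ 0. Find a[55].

6

a[0] = 20,  a[1] = 6,  a[2] = 27,  a[3] = 20.
Since a[3] = a[0] = 20, the sequence is periodic with period 3.
(55 - 0) mod 3 = 1, so a[55] = a[1] = 6.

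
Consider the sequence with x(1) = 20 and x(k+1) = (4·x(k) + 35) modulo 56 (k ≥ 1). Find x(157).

55

We have x(1) = 20, x(2) = 3, x(3) = 47, x(4) = 55, x(5) = 31, x(6) = 47.
Since x(6) = x(3) = 47, the sequence is eventually periodic: after a pre-period of length 2 it cycles with period 3.
For k ≥ 3, x(k) depends only on (k - 3) mod 3. (157 - 3) mod 3 = 1, so x(157) = x(4) = 55.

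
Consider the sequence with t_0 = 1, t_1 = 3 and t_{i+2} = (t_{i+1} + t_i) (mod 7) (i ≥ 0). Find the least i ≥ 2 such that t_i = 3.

t_0 = 1,  t_1 = 3,  t_2 = 4,  t_3 = 0,  t_4 = 4,  t_5 = 4,  t_6 = 1,  t_7 = 5,  t_8 = 6,  t_9 = 4,  t_{10} = 3,  t_{11} = 0,  t_{12} = 3,  t_{13} = 3,  t_{14} = 6,  t_{15} = 2,  t_{16} = 1,  t_{17} = 3.
The sequence repeats with period 16.
The value 3 first appears (with i ≥ 2) at t_{10}.

10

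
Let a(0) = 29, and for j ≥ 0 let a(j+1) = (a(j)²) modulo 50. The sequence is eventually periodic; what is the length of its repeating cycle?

4

a(0) = 29; a(1) = 41; a(2) = 31; a(3) = 11; a(4) = 21; a(5) = 41.
Since a(5) = a(1) = 41, the sequence is eventually periodic: after a pre-period of length 1 it cycles with period 4.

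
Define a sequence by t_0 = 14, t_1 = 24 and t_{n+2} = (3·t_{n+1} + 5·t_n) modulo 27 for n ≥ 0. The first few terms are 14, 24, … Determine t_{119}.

9

t_0 = 14; t_1 = 24; t_2 = 7; t_3 = 6; t_4 = 26; t_5 = 0; t_6 = 22; t_7 = 12; t_8 = 11; t_9 = 12; t_{10} = 10; t_{11} = 9; t_{12} = 23; t_{13} = 6; t_{14} = 25; t_{15} = 24; t_{16} = 8; t_{17} = 9; t_{18} = 13; t_{19} = 3; t_{20} = 20; t_{21} = 21; t_{22} = 1; t_{23} = 0; t_{24} = 5; t_{25} = 15; t_{26} = 16; t_{27} = 15; t_{28} = 17; t_{29} = 18; t_{30} = 4; t_{31} = 21; t_{32} = 2; t_{33} = 3; t_{34} = 19; t_{35} = 18; t_{36} = 14; t_{37} = 24.
The sequence repeats with period 36.
So t_{119} = t_{0 + ((119-0) mod 36)} = t_{11} = 9.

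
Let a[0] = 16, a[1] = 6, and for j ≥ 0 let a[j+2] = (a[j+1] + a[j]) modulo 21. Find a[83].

7

Listing terms: a[0] = 16; a[1] = 6; a[2] = 1; a[3] = 7; a[4] = 8; a[5] = 15; a[6] = 2; a[7] = 17; a[8] = 19; a[9] = 15; a[10] = 13; a[11] = 7; a[12] = 20; a[13] = 6; a[14] = 5; a[15] = 11; a[16] = 16; a[17] = 6.
The sequence repeats with period 16.
(83 - 0) mod 16 = 3, so a[83] = a[3] = 7.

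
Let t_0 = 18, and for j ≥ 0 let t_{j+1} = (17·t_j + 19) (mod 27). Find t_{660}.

18

Listing terms: t_0 = 18, t_1 = 1, t_2 = 9, t_3 = 10, t_4 = 0, t_5 = 19, t_6 = 18.
Since t_6 = t_0 = 18, the sequence is periodic with period 6.
(660 - 0) mod 6 = 0, so t_{660} = t_0 = 18.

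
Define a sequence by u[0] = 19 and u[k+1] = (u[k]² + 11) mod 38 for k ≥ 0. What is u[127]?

22

Listing terms: u[0] = 19, u[1] = 30, u[2] = 37, u[3] = 12, u[4] = 3, u[5] = 20, u[6] = 31, u[7] = 22, u[8] = 1, u[9] = 12.
Since u[9] = u[3] = 12, the sequence is eventually periodic: after a pre-period of length 3 it cycles with period 6.
For k ≥ 3, u[k] depends only on (k - 3) mod 6. (127 - 3) mod 6 = 4, so u[127] = u[7] = 22.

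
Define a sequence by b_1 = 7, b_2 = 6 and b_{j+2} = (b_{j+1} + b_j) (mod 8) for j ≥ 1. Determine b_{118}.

7

We have b_1 = 7,  b_2 = 6,  b_3 = 5,  b_4 = 3,  b_5 = 0,  b_6 = 3,  b_7 = 3,  b_8 = 6,  b_9 = 1,  b_{10} = 7,  b_{11} = 0,  b_{12} = 7,  b_{13} = 7,  b_{14} = 6.
The sequence repeats with period 12.
(118 - 1) mod 12 = 9, so b_{118} = b_{10} = 7.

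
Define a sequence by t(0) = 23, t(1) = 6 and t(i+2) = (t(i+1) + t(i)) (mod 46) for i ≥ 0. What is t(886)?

6

Computing terms: t(0) = 23, t(1) = 6, t(2) = 29, t(3) = 35, t(4) = 18, t(5) = 7, t(6) = 25, t(7) = 32, t(8) = 11, t(9) = 43, t(10) = 8, t(11) = 5, t(12) = 13, t(13) = 18, t(14) = 31, t(15) = 3, t(16) = 34, t(17) = 37, t(18) = 25, t(19) = 16, t(20) = 41, t(21) = 11, t(22) = 6, t(23) = 17, t(24) = 23, t(25) = 40, t(26) = 17, t(27) = 11, t(28) = 28, t(29) = 39, t(30) = 21, t(31) = 14, t(32) = 35, t(33) = 3, t(34) = 38, t(35) = 41, t(36) = 33, t(37) = 28, t(38) = 15, t(39) = 43, t(40) = 12, t(41) = 9, t(42) = 21, t(43) = 30, t(44) = 5, t(45) = 35, t(46) = 40, t(47) = 29, t(48) = 23, t(49) = 6.
The sequence repeats with period 48.
(886 - 0) mod 48 = 22, so t(886) = t(22) = 6.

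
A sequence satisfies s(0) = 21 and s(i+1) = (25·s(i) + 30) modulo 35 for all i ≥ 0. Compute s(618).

0

Listing terms: s(0) = 21,  s(1) = 30,  s(2) = 10,  s(3) = 0,  s(4) = 30.
Since s(4) = s(1) = 30, the sequence is eventually periodic: after a pre-period of length 1 it cycles with period 3.
For i ≥ 1, s(i) depends only on (i - 1) mod 3. (618 - 1) mod 3 = 2, so s(618) = s(3) = 0.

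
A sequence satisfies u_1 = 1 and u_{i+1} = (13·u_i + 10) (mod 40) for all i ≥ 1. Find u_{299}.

Computing terms: u_1 = 1; u_2 = 23; u_3 = 29; u_4 = 27; u_5 = 1.
Since u_5 = u_1 = 1, the sequence is periodic with period 4.
(299 - 1) mod 4 = 2, so u_{299} = u_3 = 29.

29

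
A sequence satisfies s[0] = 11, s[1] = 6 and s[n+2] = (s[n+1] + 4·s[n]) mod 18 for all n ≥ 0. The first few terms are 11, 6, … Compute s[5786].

We have s[0] = 11, s[1] = 6, s[2] = 14, s[3] = 2, s[4] = 4, s[5] = 12, s[6] = 10, s[7] = 4, s[8] = 8, s[9] = 6, s[10] = 2, s[11] = 8, s[12] = 16, s[13] = 12, s[14] = 4, s[15] = 16, s[16] = 14, s[17] = 6, s[18] = 8, s[19] = 14, s[20] = 10, s[21] = 12, s[22] = 16, s[23] = 10, s[24] = 2, s[25] = 6, s[26] = 14.
Since (s[25], s[26]) = (s[1], s[2]) = (6, 14) (two consecutive terms determine the rest), the sequence is eventually periodic: after a pre-period of length 1 it cycles with period 24.
For n ≥ 1, s[n] depends only on (n - 1) mod 24. (5786 - 1) mod 24 = 1, so s[5786] = s[2] = 14.

14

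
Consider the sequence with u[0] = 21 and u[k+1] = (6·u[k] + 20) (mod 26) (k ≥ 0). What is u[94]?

We have u[0] = 21, u[1] = 16, u[2] = 12, u[3] = 14, u[4] = 0, u[5] = 20, u[6] = 10, u[7] = 2, u[8] = 6, u[9] = 4, u[10] = 18, u[11] = 24, u[12] = 8, u[13] = 16.
Since u[13] = u[1] = 16, the sequence is eventually periodic: after a pre-period of length 1 it cycles with period 12.
For k ≥ 1, u[k] depends only on (k - 1) mod 12. (94 - 1) mod 12 = 9, so u[94] = u[10] = 18.

18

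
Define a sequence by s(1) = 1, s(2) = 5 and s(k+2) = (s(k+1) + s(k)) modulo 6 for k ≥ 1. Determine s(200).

Listing terms: s(1) = 1,  s(2) = 5,  s(3) = 0,  s(4) = 5,  s(5) = 5,  s(6) = 4,  s(7) = 3,  s(8) = 1,  s(9) = 4,  s(10) = 5,  s(11) = 3,  s(12) = 2,  s(13) = 5,  s(14) = 1,  s(15) = 0,  s(16) = 1,  s(17) = 1,  s(18) = 2,  s(19) = 3,  s(20) = 5,  s(21) = 2,  s(22) = 1,  s(23) = 3,  s(24) = 4,  s(25) = 1,  s(26) = 5.
Since (s(25), s(26)) = (s(1), s(2)) = (1, 5) (two consecutive terms determine the rest), the sequence is periodic with period 24.
So s(200) = s(1 + ((200-1) mod 24)) = s(8) = 1.

1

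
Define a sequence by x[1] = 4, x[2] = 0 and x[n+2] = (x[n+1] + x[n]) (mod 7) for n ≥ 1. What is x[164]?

4

Listing terms: x[1] = 4, x[2] = 0, x[3] = 4, x[4] = 4, x[5] = 1, x[6] = 5, x[7] = 6, x[8] = 4, x[9] = 3, x[10] = 0, x[11] = 3, x[12] = 3, x[13] = 6, x[14] = 2, x[15] = 1, x[16] = 3, x[17] = 4, x[18] = 0.
The sequence repeats with period 16.
(164 - 1) mod 16 = 3, so x[164] = x[4] = 4.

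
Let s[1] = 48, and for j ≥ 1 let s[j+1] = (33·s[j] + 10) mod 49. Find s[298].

s[1] = 48,  s[2] = 26,  s[3] = 35,  s[4] = 38,  s[5] = 39,  s[6] = 23,  s[7] = 34,  s[8] = 5,  s[9] = 28,  s[10] = 3,  s[11] = 11,  s[12] = 30,  s[13] = 20,  s[14] = 33,  s[15] = 21,  s[16] = 17,  s[17] = 32,  s[18] = 37,  s[19] = 6,  s[20] = 12,  s[21] = 14,  s[22] = 31,  s[23] = 4,  s[24] = 44,  s[25] = 41,  s[26] = 40,  s[27] = 7,  s[28] = 45,  s[29] = 25,  s[30] = 2,  s[31] = 27,  s[32] = 19,  s[33] = 0,  s[34] = 10,  s[35] = 46,  s[36] = 9,  s[37] = 13,  s[38] = 47,  s[39] = 42,  s[40] = 24,  s[41] = 18,  s[42] = 16,  s[43] = 48.
The sequence repeats with period 42.
(298 - 1) mod 42 = 3, so s[298] = s[4] = 38.

38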